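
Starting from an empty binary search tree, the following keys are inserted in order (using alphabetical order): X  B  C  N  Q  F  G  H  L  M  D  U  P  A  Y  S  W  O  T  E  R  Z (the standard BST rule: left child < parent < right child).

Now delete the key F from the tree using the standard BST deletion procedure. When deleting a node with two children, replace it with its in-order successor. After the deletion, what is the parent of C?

Insert X: tree is empty, so X becomes the root.
Insert B: B < X → go left. Place as left child of X.
Insert C: C < X → go left; C > B → go right. Place as right child of B.
Insert N: N < X → go left; N > B → go right; N > C → go right. Place as right child of C.
Insert Q: Q < X → go left; Q > B → go right; Q > C → go right; Q > N → go right. Place as right child of N.
Insert F: F < X → go left; F > B → go right; F > C → go right; F < N → go left. Place as left child of N.
Insert G: G < X → go left; G > B → go right; G > C → go right; G < N → go left; G > F → go right. Place as right child of F.
Insert H: H < X → go left; H > B → go right; H > C → go right; H < N → go left; H > F → go right; H > G → go right. Place as right child of G.
Insert L: L < X → go left; L > B → go right; L > C → go right; L < N → go left; L > F → go right; L > G → go right; L > H → go right. Place as right child of H.
Insert M: M < X → go left; M > B → go right; M > C → go right; M < N → go left; M > F → go right; M > G → go right; M > H → go right; M > L → go right. Place as right child of L.
Insert D: D < X → go left; D > B → go right; D > C → go right; D < N → go left; D < F → go left. Place as left child of F.
Insert U: U < X → go left; U > B → go right; U > C → go right; U > N → go right; U > Q → go right. Place as right child of Q.
Insert P: P < X → go left; P > B → go right; P > C → go right; P > N → go right; P < Q → go left. Place as left child of Q.
Insert A: A < X → go left; A < B → go left. Place as left child of B.
Insert Y: Y > X → go right. Place as right child of X.
Insert S: S < X → go left; S > B → go right; S > C → go right; S > N → go right; S > Q → go right; S < U → go left. Place as left child of U.
Insert W: W < X → go left; W > B → go right; W > C → go right; W > N → go right; W > Q → go right; W > U → go right. Place as right child of U.
Insert O: O < X → go left; O > B → go right; O > C → go right; O > N → go right; O < Q → go left; O < P → go left. Place as left child of P.
Insert T: T < X → go left; T > B → go right; T > C → go right; T > N → go right; T > Q → go right; T < U → go left; T > S → go right. Place as right child of S.
Insert E: E < X → go left; E > B → go right; E > C → go right; E < N → go left; E < F → go left; E > D → go right. Place as right child of D.
Insert R: R < X → go left; R > B → go right; R > C → go right; R > N → go right; R > Q → go right; R < U → go left; R < S → go left. Place as left child of S.
Insert Z: Z > X → go right; Z > Y → go right. Place as right child of Y.

Delete F (two children — replace with in-order successor).
After deletion, C's parent is B.

B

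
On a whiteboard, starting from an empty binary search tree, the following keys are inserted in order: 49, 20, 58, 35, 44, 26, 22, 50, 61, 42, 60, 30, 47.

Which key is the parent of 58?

Insert 49: tree is empty, so 49 becomes the root.
Insert 20: 20 < 49 → go left. Place as left child of 49.
Insert 58: 58 > 49 → go right. Place as right child of 49.
Insert 35: 35 < 49 → go left; 35 > 20 → go right. Place as right child of 20.
Insert 44: 44 < 49 → go left; 44 > 20 → go right; 44 > 35 → go right. Place as right child of 35.
Insert 26: 26 < 49 → go left; 26 > 20 → go right; 26 < 35 → go left. Place as left child of 35.
Insert 22: 22 < 49 → go left; 22 > 20 → go right; 22 < 35 → go left; 22 < 26 → go left. Place as left child of 26.
Insert 50: 50 > 49 → go right; 50 < 58 → go left. Place as left child of 58.
Insert 61: 61 > 49 → go right; 61 > 58 → go right. Place as right child of 58.
Insert 42: 42 < 49 → go left; 42 > 20 → go right; 42 > 35 → go right; 42 < 44 → go left. Place as left child of 44.
Insert 60: 60 > 49 → go right; 60 > 58 → go right; 60 < 61 → go left. Place as left child of 61.
Insert 30: 30 < 49 → go left; 30 > 20 → go right; 30 < 35 → go left; 30 > 26 → go right. Place as right child of 26.
Insert 47: 47 < 49 → go left; 47 > 20 → go right; 47 > 35 → go right; 47 > 44 → go right. Place as right child of 44.

49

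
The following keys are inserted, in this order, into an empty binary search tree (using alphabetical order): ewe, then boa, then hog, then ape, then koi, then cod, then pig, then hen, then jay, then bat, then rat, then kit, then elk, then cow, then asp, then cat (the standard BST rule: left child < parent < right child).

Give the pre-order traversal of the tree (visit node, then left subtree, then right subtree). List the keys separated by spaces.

ewe boa ape bat asp cod cat elk cow hog hen koi jay kit pig rat

Insert ewe: tree is empty, so ewe becomes the root.
Insert boa: boa < ewe → go left. Place as left child of ewe.
Insert hog: hog > ewe → go right. Place as right child of ewe.
Insert ape: ape < ewe → go left; ape < boa → go left. Place as left child of boa.
Insert koi: koi > ewe → go right; koi > hog → go right. Place as right child of hog.
Insert cod: cod < ewe → go left; cod > boa → go right. Place as right child of boa.
Insert pig: pig > ewe → go right; pig > hog → go right; pig > koi → go right. Place as right child of koi.
Insert hen: hen > ewe → go right; hen < hog → go left. Place as left child of hog.
Insert jay: jay > ewe → go right; jay > hog → go right; jay < koi → go left. Place as left child of koi.
Insert bat: bat < ewe → go left; bat < boa → go left; bat > ape → go right. Place as right child of ape.
Insert rat: rat > ewe → go right; rat > hog → go right; rat > koi → go right; rat > pig → go right. Place as right child of pig.
Insert kit: kit > ewe → go right; kit > hog → go right; kit < koi → go left; kit > jay → go right. Place as right child of jay.
Insert elk: elk < ewe → go left; elk > boa → go right; elk > cod → go right. Place as right child of cod.
Insert cow: cow < ewe → go left; cow > boa → go right; cow > cod → go right; cow < elk → go left. Place as left child of elk.
Insert asp: asp < ewe → go left; asp < boa → go left; asp > ape → go right; asp < bat → go left. Place as left child of bat.
Insert cat: cat < ewe → go left; cat > boa → go right; cat < cod → go left. Place as left child of cod.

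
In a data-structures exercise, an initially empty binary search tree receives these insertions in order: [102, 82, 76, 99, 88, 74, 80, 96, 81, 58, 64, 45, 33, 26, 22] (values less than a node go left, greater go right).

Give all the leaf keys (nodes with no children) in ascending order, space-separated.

102: root
82: left child of 102 (depth 1)
76: left child of 82 (depth 2)
99: right child of 82 (depth 2)
88: left child of 99 (depth 3)
74: left child of 76 (depth 3)
80: right child of 76 (depth 3)
96: right child of 88 (depth 4)
81: right child of 80 (depth 4)
58: left child of 74 (depth 4)
64: right child of 58 (depth 5)
45: left child of 58 (depth 5)
33: left child of 45 (depth 6)
26: left child of 33 (depth 7)
22: left child of 26 (depth 8)

22 64 81 96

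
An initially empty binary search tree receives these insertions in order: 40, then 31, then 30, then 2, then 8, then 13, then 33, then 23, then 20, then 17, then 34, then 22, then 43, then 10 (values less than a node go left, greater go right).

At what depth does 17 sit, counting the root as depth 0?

8

Resulting structure (node: left, right):
  40: L=31, R=43
  31: L=30, R=33
  30: L=2, R=–
  2: L=–, R=8
  8: L=–, R=13
  13: L=10, R=23
  33: L=–, R=34
  23: L=20, R=–
  20: L=17, R=22
  17: L=–, R=–
  34: L=–, R=–
  22: L=–, R=–
  43: L=–, R=–
  10: L=–, R=–

Path to 17: 40 → 31 → 30 → 2 → 8 → 13 → 23 → 20 → 17, which is 8 edges.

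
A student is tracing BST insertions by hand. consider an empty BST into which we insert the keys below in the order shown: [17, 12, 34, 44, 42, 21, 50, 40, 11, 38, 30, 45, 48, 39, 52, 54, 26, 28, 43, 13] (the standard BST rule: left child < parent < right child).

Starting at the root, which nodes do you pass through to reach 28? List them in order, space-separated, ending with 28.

17: root
12: left child of 17 (depth 1)
34: right child of 17 (depth 1)
44: right child of 34 (depth 2)
42: left child of 44 (depth 3)
21: left child of 34 (depth 2)
50: right child of 44 (depth 3)
40: left child of 42 (depth 4)
11: left child of 12 (depth 2)
38: left child of 40 (depth 5)
30: right child of 21 (depth 3)
45: left child of 50 (depth 4)
48: right child of 45 (depth 5)
39: right child of 38 (depth 6)
52: right child of 50 (depth 4)
54: right child of 52 (depth 5)
26: left child of 30 (depth 4)
28: right child of 26 (depth 5)
43: right child of 42 (depth 4)
13: right child of 12 (depth 2)

17 34 21 30 26 28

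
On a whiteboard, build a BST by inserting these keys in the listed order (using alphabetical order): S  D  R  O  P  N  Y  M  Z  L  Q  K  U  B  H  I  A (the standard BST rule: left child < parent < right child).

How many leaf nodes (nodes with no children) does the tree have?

S: root
D: left child of S (depth 1)
R: right child of D (depth 2)
O: left child of R (depth 3)
P: right child of O (depth 4)
N: left child of O (depth 4)
Y: right child of S (depth 1)
M: left child of N (depth 5)
Z: right child of Y (depth 2)
L: left child of M (depth 6)
Q: right child of P (depth 5)
K: left child of L (depth 7)
U: left child of Y (depth 2)
B: left child of D (depth 2)
H: left child of K (depth 8)
I: right child of H (depth 9)
A: left child of B (depth 3)

Leaves: A, I, Q, U, Z — 5 in total.

5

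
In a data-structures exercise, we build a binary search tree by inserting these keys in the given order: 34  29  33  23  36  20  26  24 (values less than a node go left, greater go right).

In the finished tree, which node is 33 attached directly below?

29

Resulting structure (node: left, right):
  34: L=29, R=36
  29: L=23, R=33
  33: L=–, R=–
  23: L=20, R=26
  36: L=–, R=–
  20: L=–, R=–
  26: L=24, R=–
  24: L=–, R=–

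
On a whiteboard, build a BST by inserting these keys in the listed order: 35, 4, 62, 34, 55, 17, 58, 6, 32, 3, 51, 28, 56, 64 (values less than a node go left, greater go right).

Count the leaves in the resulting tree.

35: root
4: left child of 35 (depth 1)
62: right child of 35 (depth 1)
34: right child of 4 (depth 2)
55: left child of 62 (depth 2)
17: left child of 34 (depth 3)
58: right child of 55 (depth 3)
6: left child of 17 (depth 4)
32: right child of 17 (depth 4)
3: left child of 4 (depth 2)
51: left child of 55 (depth 3)
28: left child of 32 (depth 5)
56: left child of 58 (depth 4)
64: right child of 62 (depth 2)

Leaves: 3, 6, 28, 51, 56, 64 — 6 in total.

6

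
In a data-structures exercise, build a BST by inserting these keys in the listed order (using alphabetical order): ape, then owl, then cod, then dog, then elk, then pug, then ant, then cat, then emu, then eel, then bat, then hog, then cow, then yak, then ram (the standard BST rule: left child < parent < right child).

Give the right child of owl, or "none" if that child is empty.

ape: root
owl: right child of ape (depth 1)
cod: left child of owl (depth 2)
dog: right child of cod (depth 3)
elk: right child of dog (depth 4)
pug: right child of owl (depth 2)
ant: left child of ape (depth 1)
cat: left child of cod (depth 3)
emu: right child of elk (depth 5)
eel: left child of elk (depth 5)
bat: left child of cat (depth 4)
hog: right child of emu (depth 6)
cow: left child of dog (depth 4)
yak: right child of pug (depth 3)
ram: left child of yak (depth 4)

pug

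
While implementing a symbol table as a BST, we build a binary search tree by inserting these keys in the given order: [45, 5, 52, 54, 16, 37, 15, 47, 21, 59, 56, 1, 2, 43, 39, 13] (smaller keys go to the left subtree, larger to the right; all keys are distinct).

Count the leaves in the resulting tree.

6

45: root
5: left child of 45 (depth 1)
52: right child of 45 (depth 1)
54: right child of 52 (depth 2)
16: right child of 5 (depth 2)
37: right child of 16 (depth 3)
15: left child of 16 (depth 3)
47: left child of 52 (depth 2)
21: left child of 37 (depth 4)
59: right child of 54 (depth 3)
56: left child of 59 (depth 4)
1: left child of 5 (depth 2)
2: right child of 1 (depth 3)
43: right child of 37 (depth 4)
39: left child of 43 (depth 5)
13: left child of 15 (depth 4)

Leaves: 2, 13, 21, 39, 47, 56 — 6 in total.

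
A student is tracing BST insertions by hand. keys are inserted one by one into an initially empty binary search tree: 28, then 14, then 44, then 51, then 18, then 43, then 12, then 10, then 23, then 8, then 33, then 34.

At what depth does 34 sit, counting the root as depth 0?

4

Resulting structure (node: left, right):
  28: L=14, R=44
  14: L=12, R=18
  44: L=43, R=51
  51: L=–, R=–
  18: L=–, R=23
  43: L=33, R=–
  12: L=10, R=–
  10: L=8, R=–
  23: L=–, R=–
  8: L=–, R=–
  33: L=–, R=34
  34: L=–, R=–

Path to 34: 28 → 44 → 43 → 33 → 34, which is 4 edges.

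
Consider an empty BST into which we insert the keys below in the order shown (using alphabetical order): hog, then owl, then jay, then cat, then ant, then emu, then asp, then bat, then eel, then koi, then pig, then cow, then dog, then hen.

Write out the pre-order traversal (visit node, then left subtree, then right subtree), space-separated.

Insert hog: tree is empty, so hog becomes the root.
Insert owl: owl > hog → go right. Place as right child of hog.
Insert jay: jay > hog → go right; jay < owl → go left. Place as left child of owl.
Insert cat: cat < hog → go left. Place as left child of hog.
Insert ant: ant < hog → go left; ant < cat → go left. Place as left child of cat.
Insert emu: emu < hog → go left; emu > cat → go right. Place as right child of cat.
Insert asp: asp < hog → go left; asp < cat → go left; asp > ant → go right. Place as right child of ant.
Insert bat: bat < hog → go left; bat < cat → go left; bat > ant → go right; bat > asp → go right. Place as right child of asp.
Insert eel: eel < hog → go left; eel > cat → go right; eel < emu → go left. Place as left child of emu.
Insert koi: koi > hog → go right; koi < owl → go left; koi > jay → go right. Place as right child of jay.
Insert pig: pig > hog → go right; pig > owl → go right. Place as right child of owl.
Insert cow: cow < hog → go left; cow > cat → go right; cow < emu → go left; cow < eel → go left. Place as left child of eel.
Insert dog: dog < hog → go left; dog > cat → go right; dog < emu → go left; dog < eel → go left; dog > cow → go right. Place as right child of cow.
Insert hen: hen < hog → go left; hen > cat → go right; hen > emu → go right. Place as right child of emu.

hog cat ant asp bat emu eel cow dog hen owl jay koi pig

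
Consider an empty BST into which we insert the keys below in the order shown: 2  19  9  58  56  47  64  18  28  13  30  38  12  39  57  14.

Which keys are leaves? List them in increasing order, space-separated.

12 14 39 57 64

2: root
19: right child of 2 (depth 1)
9: left child of 19 (depth 2)
58: right child of 19 (depth 2)
56: left child of 58 (depth 3)
47: left child of 56 (depth 4)
64: right child of 58 (depth 3)
18: right child of 9 (depth 3)
28: left child of 47 (depth 5)
13: left child of 18 (depth 4)
30: right child of 28 (depth 6)
38: right child of 30 (depth 7)
12: left child of 13 (depth 5)
39: right child of 38 (depth 8)
57: right child of 56 (depth 4)
14: right child of 13 (depth 5)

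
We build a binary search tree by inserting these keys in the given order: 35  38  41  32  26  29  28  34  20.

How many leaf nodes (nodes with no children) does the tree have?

4

35: root
38: right child of 35 (depth 1)
41: right child of 38 (depth 2)
32: left child of 35 (depth 1)
26: left child of 32 (depth 2)
29: right child of 26 (depth 3)
28: left child of 29 (depth 4)
34: right child of 32 (depth 2)
20: left child of 26 (depth 3)

Leaves: 20, 28, 34, 41 — 4 in total.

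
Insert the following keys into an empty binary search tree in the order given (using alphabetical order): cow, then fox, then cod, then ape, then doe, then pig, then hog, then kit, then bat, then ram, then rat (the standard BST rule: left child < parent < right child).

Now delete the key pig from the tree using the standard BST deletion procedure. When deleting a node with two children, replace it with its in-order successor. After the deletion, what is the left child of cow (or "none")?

cod

cow: root
fox: right child of cow (depth 1)
cod: left child of cow (depth 1)
ape: left child of cod (depth 2)
doe: left child of fox (depth 2)
pig: right child of fox (depth 2)
hog: left child of pig (depth 3)
kit: right child of hog (depth 4)
bat: right child of ape (depth 3)
ram: right child of pig (depth 3)
rat: right child of ram (depth 4)

Delete pig (two children — replace with in-order successor).
After deletion, cow's left child: cod.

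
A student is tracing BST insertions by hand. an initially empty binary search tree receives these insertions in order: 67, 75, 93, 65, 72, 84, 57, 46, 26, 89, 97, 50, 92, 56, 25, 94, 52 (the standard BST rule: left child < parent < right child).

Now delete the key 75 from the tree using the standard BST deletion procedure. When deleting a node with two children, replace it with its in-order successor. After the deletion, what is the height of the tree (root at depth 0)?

6

Insert 67: tree is empty, so 67 becomes the root.
Insert 75: 75 > 67 → go right. Place as right child of 67.
Insert 93: 93 > 67 → go right; 93 > 75 → go right. Place as right child of 75.
Insert 65: 65 < 67 → go left. Place as left child of 67.
Insert 72: 72 > 67 → go right; 72 < 75 → go left. Place as left child of 75.
Insert 84: 84 > 67 → go right; 84 > 75 → go right; 84 < 93 → go left. Place as left child of 93.
Insert 57: 57 < 67 → go left; 57 < 65 → go left. Place as left child of 65.
Insert 46: 46 < 67 → go left; 46 < 65 → go left; 46 < 57 → go left. Place as left child of 57.
Insert 26: 26 < 67 → go left; 26 < 65 → go left; 26 < 57 → go left; 26 < 46 → go left. Place as left child of 46.
Insert 89: 89 > 67 → go right; 89 > 75 → go right; 89 < 93 → go left; 89 > 84 → go right. Place as right child of 84.
Insert 97: 97 > 67 → go right; 97 > 75 → go right; 97 > 93 → go right. Place as right child of 93.
Insert 50: 50 < 67 → go left; 50 < 65 → go left; 50 < 57 → go left; 50 > 46 → go right. Place as right child of 46.
Insert 92: 92 > 67 → go right; 92 > 75 → go right; 92 < 93 → go left; 92 > 84 → go right; 92 > 89 → go right. Place as right child of 89.
Insert 56: 56 < 67 → go left; 56 < 65 → go left; 56 < 57 → go left; 56 > 46 → go right; 56 > 50 → go right. Place as right child of 50.
Insert 25: 25 < 67 → go left; 25 < 65 → go left; 25 < 57 → go left; 25 < 46 → go left; 25 < 26 → go left. Place as left child of 26.
Insert 94: 94 > 67 → go right; 94 > 75 → go right; 94 > 93 → go right; 94 < 97 → go left. Place as left child of 97.
Insert 52: 52 < 67 → go left; 52 < 65 → go left; 52 < 57 → go left; 52 > 46 → go right; 52 > 50 → go right; 52 < 56 → go left. Place as left child of 56.

Delete 75 (two children — replace with in-order successor).
After deletion, deepest node is 52 at depth 6.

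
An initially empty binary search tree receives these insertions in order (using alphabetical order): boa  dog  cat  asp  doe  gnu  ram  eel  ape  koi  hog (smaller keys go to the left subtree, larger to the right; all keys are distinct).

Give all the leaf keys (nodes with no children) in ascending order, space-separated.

ape doe eel hog

Insert boa: tree is empty, so boa becomes the root.
Insert dog: dog > boa → go right. Place as right child of boa.
Insert cat: cat > boa → go right; cat < dog → go left. Place as left child of dog.
Insert asp: asp < boa → go left. Place as left child of boa.
Insert doe: doe > boa → go right; doe < dog → go left; doe > cat → go right. Place as right child of cat.
Insert gnu: gnu > boa → go right; gnu > dog → go right. Place as right child of dog.
Insert ram: ram > boa → go right; ram > dog → go right; ram > gnu → go right. Place as right child of gnu.
Insert eel: eel > boa → go right; eel > dog → go right; eel < gnu → go left. Place as left child of gnu.
Insert ape: ape < boa → go left; ape < asp → go left. Place as left child of asp.
Insert koi: koi > boa → go right; koi > dog → go right; koi > gnu → go right; koi < ram → go left. Place as left child of ram.
Insert hog: hog > boa → go right; hog > dog → go right; hog > gnu → go right; hog < ram → go left; hog < koi → go left. Place as left child of koi.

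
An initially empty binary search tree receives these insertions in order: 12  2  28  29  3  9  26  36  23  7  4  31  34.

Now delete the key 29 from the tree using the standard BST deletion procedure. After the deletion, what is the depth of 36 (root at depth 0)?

Resulting structure (node: left, right):
  12: L=2, R=28
  2: L=–, R=3
  28: L=26, R=29
  29: L=–, R=36
  3: L=–, R=9
  9: L=7, R=–
  26: L=23, R=–
  36: L=31, R=–
  23: L=–, R=–
  7: L=4, R=–
  4: L=–, R=–
  31: L=–, R=34
  34: L=–, R=–

Delete 29 (at most one child — splice it out).
After deletion, path to 36: 12 → 28 → 36.

2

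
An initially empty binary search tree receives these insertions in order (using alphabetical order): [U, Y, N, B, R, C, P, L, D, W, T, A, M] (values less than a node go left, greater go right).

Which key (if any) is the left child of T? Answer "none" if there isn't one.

Resulting structure (node: left, right):
  U: L=N, R=Y
  Y: L=W, R=–
  N: L=B, R=R
  B: L=A, R=C
  R: L=P, R=T
  C: L=–, R=L
  P: L=–, R=–
  L: L=D, R=M
  D: L=–, R=–
  W: L=–, R=–
  T: L=–, R=–
  A: L=–, R=–
  M: L=–, R=–

none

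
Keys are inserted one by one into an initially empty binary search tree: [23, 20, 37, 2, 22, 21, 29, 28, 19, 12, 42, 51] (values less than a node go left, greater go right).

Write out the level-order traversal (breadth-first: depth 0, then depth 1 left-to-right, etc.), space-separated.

23: root
20: left child of 23 (depth 1)
37: right child of 23 (depth 1)
2: left child of 20 (depth 2)
22: right child of 20 (depth 2)
21: left child of 22 (depth 3)
29: left child of 37 (depth 2)
28: left child of 29 (depth 3)
19: right child of 2 (depth 3)
12: left child of 19 (depth 4)
42: right child of 37 (depth 2)
51: right child of 42 (depth 3)

23 20 37 2 22 29 42 19 21 28 51 12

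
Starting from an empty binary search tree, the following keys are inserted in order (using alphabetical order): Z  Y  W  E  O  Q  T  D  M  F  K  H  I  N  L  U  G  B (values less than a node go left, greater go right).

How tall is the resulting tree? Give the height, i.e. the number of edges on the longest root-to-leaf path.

Insert Z: tree is empty, so Z becomes the root.
Insert Y: Y < Z → go left. Place as left child of Z.
Insert W: W < Z → go left; W < Y → go left. Place as left child of Y.
Insert E: E < Z → go left; E < Y → go left; E < W → go left. Place as left child of W.
Insert O: O < Z → go left; O < Y → go left; O < W → go left; O > E → go right. Place as right child of E.
Insert Q: Q < Z → go left; Q < Y → go left; Q < W → go left; Q > E → go right; Q > O → go right. Place as right child of O.
Insert T: T < Z → go left; T < Y → go left; T < W → go left; T > E → go right; T > O → go right; T > Q → go right. Place as right child of Q.
Insert D: D < Z → go left; D < Y → go left; D < W → go left; D < E → go left. Place as left child of E.
Insert M: M < Z → go left; M < Y → go left; M < W → go left; M > E → go right; M < O → go left. Place as left child of O.
Insert F: F < Z → go left; F < Y → go left; F < W → go left; F > E → go right; F < O → go left; F < M → go left. Place as left child of M.
Insert K: K < Z → go left; K < Y → go left; K < W → go left; K > E → go right; K < O → go left; K < M → go left; K > F → go right. Place as right child of F.
Insert H: H < Z → go left; H < Y → go left; H < W → go left; H > E → go right; H < O → go left; H < M → go left; H > F → go right; H < K → go left. Place as left child of K.
Insert I: I < Z → go left; I < Y → go left; I < W → go left; I > E → go right; I < O → go left; I < M → go left; I > F → go right; I < K → go left; I > H → go right. Place as right child of H.
Insert N: N < Z → go left; N < Y → go left; N < W → go left; N > E → go right; N < O → go left; N > M → go right. Place as right child of M.
Insert L: L < Z → go left; L < Y → go left; L < W → go left; L > E → go right; L < O → go left; L < M → go left; L > F → go right; L > K → go right. Place as right child of K.
Insert U: U < Z → go left; U < Y → go left; U < W → go left; U > E → go right; U > O → go right; U > Q → go right; U > T → go right. Place as right child of T.
Insert G: G < Z → go left; G < Y → go left; G < W → go left; G > E → go right; G < O → go left; G < M → go left; G > F → go right; G < K → go left; G < H → go left. Place as left child of H.
Insert B: B < Z → go left; B < Y → go left; B < W → go left; B < E → go left; B < D → go left. Place as left child of D.

The deepest node is I at depth 9.

9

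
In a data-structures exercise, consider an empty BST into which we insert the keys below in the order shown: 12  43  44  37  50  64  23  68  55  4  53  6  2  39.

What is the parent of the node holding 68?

64

Insert 12: tree is empty, so 12 becomes the root.
Insert 43: 43 > 12 → go right. Place as right child of 12.
Insert 44: 44 > 12 → go right; 44 > 43 → go right. Place as right child of 43.
Insert 37: 37 > 12 → go right; 37 < 43 → go left. Place as left child of 43.
Insert 50: 50 > 12 → go right; 50 > 43 → go right; 50 > 44 → go right. Place as right child of 44.
Insert 64: 64 > 12 → go right; 64 > 43 → go right; 64 > 44 → go right; 64 > 50 → go right. Place as right child of 50.
Insert 23: 23 > 12 → go right; 23 < 43 → go left; 23 < 37 → go left. Place as left child of 37.
Insert 68: 68 > 12 → go right; 68 > 43 → go right; 68 > 44 → go right; 68 > 50 → go right; 68 > 64 → go right. Place as right child of 64.
Insert 55: 55 > 12 → go right; 55 > 43 → go right; 55 > 44 → go right; 55 > 50 → go right; 55 < 64 → go left. Place as left child of 64.
Insert 4: 4 < 12 → go left. Place as left child of 12.
Insert 53: 53 > 12 → go right; 53 > 43 → go right; 53 > 44 → go right; 53 > 50 → go right; 53 < 64 → go left; 53 < 55 → go left. Place as left child of 55.
Insert 6: 6 < 12 → go left; 6 > 4 → go right. Place as right child of 4.
Insert 2: 2 < 12 → go left; 2 < 4 → go left. Place as left child of 4.
Insert 39: 39 > 12 → go right; 39 < 43 → go left; 39 > 37 → go right. Place as right child of 37.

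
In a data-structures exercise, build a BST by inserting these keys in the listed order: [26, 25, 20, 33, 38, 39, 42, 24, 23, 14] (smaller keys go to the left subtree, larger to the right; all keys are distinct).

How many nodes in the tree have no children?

Insert 26: tree is empty, so 26 becomes the root.
Insert 25: 25 < 26 → go left. Place as left child of 26.
Insert 20: 20 < 26 → go left; 20 < 25 → go left. Place as left child of 25.
Insert 33: 33 > 26 → go right. Place as right child of 26.
Insert 38: 38 > 26 → go right; 38 > 33 → go right. Place as right child of 33.
Insert 39: 39 > 26 → go right; 39 > 33 → go right; 39 > 38 → go right. Place as right child of 38.
Insert 42: 42 > 26 → go right; 42 > 33 → go right; 42 > 38 → go right; 42 > 39 → go right. Place as right child of 39.
Insert 24: 24 < 26 → go left; 24 < 25 → go left; 24 > 20 → go right. Place as right child of 20.
Insert 23: 23 < 26 → go left; 23 < 25 → go left; 23 > 20 → go right; 23 < 24 → go left. Place as left child of 24.
Insert 14: 14 < 26 → go left; 14 < 25 → go left; 14 < 20 → go left. Place as left child of 20.

Leaves: 14, 23, 42 — 3 in total.

3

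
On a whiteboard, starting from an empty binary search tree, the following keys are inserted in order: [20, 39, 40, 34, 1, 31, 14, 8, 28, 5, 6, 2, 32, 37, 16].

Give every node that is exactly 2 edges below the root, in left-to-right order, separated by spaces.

14 34 40

Insert 20: tree is empty, so 20 becomes the root.
Insert 39: 39 > 20 → go right. Place as right child of 20.
Insert 40: 40 > 20 → go right; 40 > 39 → go right. Place as right child of 39.
Insert 34: 34 > 20 → go right; 34 < 39 → go left. Place as left child of 39.
Insert 1: 1 < 20 → go left. Place as left child of 20.
Insert 31: 31 > 20 → go right; 31 < 39 → go left; 31 < 34 → go left. Place as left child of 34.
Insert 14: 14 < 20 → go left; 14 > 1 → go right. Place as right child of 1.
Insert 8: 8 < 20 → go left; 8 > 1 → go right; 8 < 14 → go left. Place as left child of 14.
Insert 28: 28 > 20 → go right; 28 < 39 → go left; 28 < 34 → go left; 28 < 31 → go left. Place as left child of 31.
Insert 5: 5 < 20 → go left; 5 > 1 → go right; 5 < 14 → go left; 5 < 8 → go left. Place as left child of 8.
Insert 6: 6 < 20 → go left; 6 > 1 → go right; 6 < 14 → go left; 6 < 8 → go left; 6 > 5 → go right. Place as right child of 5.
Insert 2: 2 < 20 → go left; 2 > 1 → go right; 2 < 14 → go left; 2 < 8 → go left; 2 < 5 → go left. Place as left child of 5.
Insert 32: 32 > 20 → go right; 32 < 39 → go left; 32 < 34 → go left; 32 > 31 → go right. Place as right child of 31.
Insert 37: 37 > 20 → go right; 37 < 39 → go left; 37 > 34 → go right. Place as right child of 34.
Insert 16: 16 < 20 → go left; 16 > 1 → go right; 16 > 14 → go right. Place as right child of 14.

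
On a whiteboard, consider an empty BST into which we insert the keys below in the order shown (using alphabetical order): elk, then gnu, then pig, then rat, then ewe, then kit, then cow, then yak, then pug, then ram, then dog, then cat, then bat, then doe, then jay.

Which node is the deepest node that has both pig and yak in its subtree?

elk: root
gnu: right child of elk (depth 1)
pig: right child of gnu (depth 2)
rat: right child of pig (depth 3)
ewe: left child of gnu (depth 2)
kit: left child of pig (depth 3)
cow: left child of elk (depth 1)
yak: right child of rat (depth 4)
pug: left child of rat (depth 4)
ram: right child of pug (depth 5)
dog: right child of cow (depth 2)
cat: left child of cow (depth 2)
bat: left child of cat (depth 3)
doe: left child of dog (depth 3)
jay: left child of kit (depth 4)

Path to pig: elk → gnu → pig
Path to yak: elk → gnu → pig → rat → yak
pig lies on both paths and is an ancestor of the other node.

pig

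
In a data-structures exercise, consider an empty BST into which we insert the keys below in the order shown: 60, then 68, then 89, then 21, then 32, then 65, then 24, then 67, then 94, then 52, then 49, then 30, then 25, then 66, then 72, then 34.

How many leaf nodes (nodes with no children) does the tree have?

Insert 60: tree is empty, so 60 becomes the root.
Insert 68: 68 > 60 → go right. Place as right child of 60.
Insert 89: 89 > 60 → go right; 89 > 68 → go right. Place as right child of 68.
Insert 21: 21 < 60 → go left. Place as left child of 60.
Insert 32: 32 < 60 → go left; 32 > 21 → go right. Place as right child of 21.
Insert 65: 65 > 60 → go right; 65 < 68 → go left. Place as left child of 68.
Insert 24: 24 < 60 → go left; 24 > 21 → go right; 24 < 32 → go left. Place as left child of 32.
Insert 67: 67 > 60 → go right; 67 < 68 → go left; 67 > 65 → go right. Place as right child of 65.
Insert 94: 94 > 60 → go right; 94 > 68 → go right; 94 > 89 → go right. Place as right child of 89.
Insert 52: 52 < 60 → go left; 52 > 21 → go right; 52 > 32 → go right. Place as right child of 32.
Insert 49: 49 < 60 → go left; 49 > 21 → go right; 49 > 32 → go right; 49 < 52 → go left. Place as left child of 52.
Insert 30: 30 < 60 → go left; 30 > 21 → go right; 30 < 32 → go left; 30 > 24 → go right. Place as right child of 24.
Insert 25: 25 < 60 → go left; 25 > 21 → go right; 25 < 32 → go left; 25 > 24 → go right; 25 < 30 → go left. Place as left child of 30.
Insert 66: 66 > 60 → go right; 66 < 68 → go left; 66 > 65 → go right; 66 < 67 → go left. Place as left child of 67.
Insert 72: 72 > 60 → go right; 72 > 68 → go right; 72 < 89 → go left. Place as left child of 89.
Insert 34: 34 < 60 → go left; 34 > 21 → go right; 34 > 32 → go right; 34 < 52 → go left; 34 < 49 → go left. Place as left child of 49.

Leaves: 25, 34, 66, 72, 94 — 5 in total.

5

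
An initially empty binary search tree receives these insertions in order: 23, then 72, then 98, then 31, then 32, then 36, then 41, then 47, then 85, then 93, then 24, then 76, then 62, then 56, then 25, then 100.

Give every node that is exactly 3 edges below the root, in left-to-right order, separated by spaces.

Insert 23: tree is empty, so 23 becomes the root.
Insert 72: 72 > 23 → go right. Place as right child of 23.
Insert 98: 98 > 23 → go right; 98 > 72 → go right. Place as right child of 72.
Insert 31: 31 > 23 → go right; 31 < 72 → go left. Place as left child of 72.
Insert 32: 32 > 23 → go right; 32 < 72 → go left; 32 > 31 → go right. Place as right child of 31.
Insert 36: 36 > 23 → go right; 36 < 72 → go left; 36 > 31 → go right; 36 > 32 → go right. Place as right child of 32.
Insert 41: 41 > 23 → go right; 41 < 72 → go left; 41 > 31 → go right; 41 > 32 → go right; 41 > 36 → go right. Place as right child of 36.
Insert 47: 47 > 23 → go right; 47 < 72 → go left; 47 > 31 → go right; 47 > 32 → go right; 47 > 36 → go right; 47 > 41 → go right. Place as right child of 41.
Insert 85: 85 > 23 → go right; 85 > 72 → go right; 85 < 98 → go left. Place as left child of 98.
Insert 93: 93 > 23 → go right; 93 > 72 → go right; 93 < 98 → go left; 93 > 85 → go right. Place as right child of 85.
Insert 24: 24 > 23 → go right; 24 < 72 → go left; 24 < 31 → go left. Place as left child of 31.
Insert 76: 76 > 23 → go right; 76 > 72 → go right; 76 < 98 → go left; 76 < 85 → go left. Place as left child of 85.
Insert 62: 62 > 23 → go right; 62 < 72 → go left; 62 > 31 → go right; 62 > 32 → go right; 62 > 36 → go right; 62 > 41 → go right; 62 > 47 → go right. Place as right child of 47.
Insert 56: 56 > 23 → go right; 56 < 72 → go left; 56 > 31 → go right; 56 > 32 → go right; 56 > 36 → go right; 56 > 41 → go right; 56 > 47 → go right; 56 < 62 → go left. Place as left child of 62.
Insert 25: 25 > 23 → go right; 25 < 72 → go left; 25 < 31 → go left; 25 > 24 → go right. Place as right child of 24.
Insert 100: 100 > 23 → go right; 100 > 72 → go right; 100 > 98 → go right. Place as right child of 98.

24 32 85 100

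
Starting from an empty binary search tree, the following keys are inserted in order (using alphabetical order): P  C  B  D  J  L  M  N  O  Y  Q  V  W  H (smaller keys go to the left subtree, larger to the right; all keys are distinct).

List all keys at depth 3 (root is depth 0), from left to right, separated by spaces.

J V

P: root
C: left child of P (depth 1)
B: left child of C (depth 2)
D: right child of C (depth 2)
J: right child of D (depth 3)
L: right child of J (depth 4)
M: right child of L (depth 5)
N: right child of M (depth 6)
O: right child of N (depth 7)
Y: right child of P (depth 1)
Q: left child of Y (depth 2)
V: right child of Q (depth 3)
W: right child of V (depth 4)
H: left child of J (depth 4)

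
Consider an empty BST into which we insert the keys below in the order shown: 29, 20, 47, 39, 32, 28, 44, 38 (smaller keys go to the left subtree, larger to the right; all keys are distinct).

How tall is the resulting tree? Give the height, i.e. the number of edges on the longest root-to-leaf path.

4

29: root
20: left child of 29 (depth 1)
47: right child of 29 (depth 1)
39: left child of 47 (depth 2)
32: left child of 39 (depth 3)
28: right child of 20 (depth 2)
44: right child of 39 (depth 3)
38: right child of 32 (depth 4)

The deepest node is 38 at depth 4.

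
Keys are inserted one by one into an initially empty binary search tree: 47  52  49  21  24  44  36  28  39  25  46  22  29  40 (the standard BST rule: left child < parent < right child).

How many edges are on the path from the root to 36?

47: root
52: right child of 47 (depth 1)
49: left child of 52 (depth 2)
21: left child of 47 (depth 1)
24: right child of 21 (depth 2)
44: right child of 24 (depth 3)
36: left child of 44 (depth 4)
28: left child of 36 (depth 5)
39: right child of 36 (depth 5)
25: left child of 28 (depth 6)
46: right child of 44 (depth 4)
22: left child of 24 (depth 3)
29: right child of 28 (depth 6)
40: right child of 39 (depth 6)

Path to 36: 47 → 21 → 24 → 44 → 36, which is 4 edges.

4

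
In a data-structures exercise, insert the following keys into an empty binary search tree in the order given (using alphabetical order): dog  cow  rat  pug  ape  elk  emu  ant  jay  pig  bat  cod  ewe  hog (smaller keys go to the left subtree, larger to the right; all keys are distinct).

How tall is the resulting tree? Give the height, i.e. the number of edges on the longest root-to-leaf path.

7

dog: root
cow: left child of dog (depth 1)
rat: right child of dog (depth 1)
pug: left child of rat (depth 2)
ape: left child of cow (depth 2)
elk: left child of pug (depth 3)
emu: right child of elk (depth 4)
ant: left child of ape (depth 3)
jay: right child of emu (depth 5)
pig: right child of jay (depth 6)
bat: right child of ape (depth 3)
cod: right child of bat (depth 4)
ewe: left child of jay (depth 6)
hog: right child of ewe (depth 7)

The deepest node is hog at depth 7.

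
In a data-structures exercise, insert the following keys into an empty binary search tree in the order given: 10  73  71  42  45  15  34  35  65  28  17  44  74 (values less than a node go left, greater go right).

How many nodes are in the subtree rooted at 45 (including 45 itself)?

3

Insert 10: tree is empty, so 10 becomes the root.
Insert 73: 73 > 10 → go right. Place as right child of 10.
Insert 71: 71 > 10 → go right; 71 < 73 → go left. Place as left child of 73.
Insert 42: 42 > 10 → go right; 42 < 73 → go left; 42 < 71 → go left. Place as left child of 71.
Insert 45: 45 > 10 → go right; 45 < 73 → go left; 45 < 71 → go left; 45 > 42 → go right. Place as right child of 42.
Insert 15: 15 > 10 → go right; 15 < 73 → go left; 15 < 71 → go left; 15 < 42 → go left. Place as left child of 42.
Insert 34: 34 > 10 → go right; 34 < 73 → go left; 34 < 71 → go left; 34 < 42 → go left; 34 > 15 → go right. Place as right child of 15.
Insert 35: 35 > 10 → go right; 35 < 73 → go left; 35 < 71 → go left; 35 < 42 → go left; 35 > 15 → go right; 35 > 34 → go right. Place as right child of 34.
Insert 65: 65 > 10 → go right; 65 < 73 → go left; 65 < 71 → go left; 65 > 42 → go right; 65 > 45 → go right. Place as right child of 45.
Insert 28: 28 > 10 → go right; 28 < 73 → go left; 28 < 71 → go left; 28 < 42 → go left; 28 > 15 → go right; 28 < 34 → go left. Place as left child of 34.
Insert 17: 17 > 10 → go right; 17 < 73 → go left; 17 < 71 → go left; 17 < 42 → go left; 17 > 15 → go right; 17 < 34 → go left; 17 < 28 → go left. Place as left child of 28.
Insert 44: 44 > 10 → go right; 44 < 73 → go left; 44 < 71 → go left; 44 > 42 → go right; 44 < 45 → go left. Place as left child of 45.
Insert 74: 74 > 10 → go right; 74 > 73 → go right. Place as right child of 73.

Subtree rooted at 45 contains: 45, 44, 65 — 3 nodes.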